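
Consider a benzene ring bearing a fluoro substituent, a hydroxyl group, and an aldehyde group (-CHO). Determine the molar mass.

140.11 g/mol

Atom tally by fragment:
  benzene ring core → C:6 H:6
  (− 3 ring H displaced by substituents)
  + F → F:1
  + OH → O:1 H:1
  + CHO → C:1 H:1 O:1
Element totals:
  C: 7
  H: 5
  F: 1
  O: 2
Molecular formula: C7H5FO2.
  M = 7(12.011) + 5(1.008) + 18.998 + 2(15.999)
    = 84.077 + 5.040 + 18.998 + 31.998 = 140.113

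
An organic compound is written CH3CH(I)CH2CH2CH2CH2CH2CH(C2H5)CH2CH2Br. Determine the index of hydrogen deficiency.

0

Atom tally by fragment:
  CH3 → C:1 H:3
  CH(I) → C:1 H:1 I:1
  CH2 → C:1 H:2
  CH2 → C:1 H:2
  CH2 → C:1 H:2
  CH2 → C:1 H:2
  CH2 → C:1 H:2
  CH(C2H5) → C:3 H:6
  CH2 → C:1 H:2
  CH2Br → C:1 H:2 Br:1
Element totals:
  C: 12
  H: 24
  Br: 1
  I: 1
Molecular formula: C12H24BrI.
DoU = (2C + 2 + N − H − X) / 2 = (2·12 + 2 + 0 − 24 − 2) / 2 = 0.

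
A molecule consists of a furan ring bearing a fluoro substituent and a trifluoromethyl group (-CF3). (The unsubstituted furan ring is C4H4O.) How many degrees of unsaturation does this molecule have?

3

Atom tally by fragment:
  furan ring core → C:4 H:4 O:1
  (− 2 ring H displaced by substituents)
  + F → F:1
  + CF3 → C:1 F:3
Element totals:
  C: 5
  H: 2
  F: 4
  O: 1
Molecular formula: C5H2F4O.
DoU = (2C + 2 + N − H − X) / 2 = (2·5 + 2 + 0 − 2 − 4) / 2 = 3.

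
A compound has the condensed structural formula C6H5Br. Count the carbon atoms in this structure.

6

Atom tally by fragment:
  benzene ring core → C:6 H:6
  (− 1 ring H displaced by substituents)
  + Br → Br:1
Element totals:
  C: 6
  H: 5
  Br: 1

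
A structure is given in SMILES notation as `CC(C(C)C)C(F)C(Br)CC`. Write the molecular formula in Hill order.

Atom tally by fragment:
  CH3 → C:1 H:3
  CH(CH(CH3)2) → C:4 H:8
  CH(F) → C:1 H:1 F:1
  CH(Br) → C:1 H:1 Br:1
  CH2 → C:1 H:2
  CH3 → C:1 H:3
Element totals:
  C: 9
  H: 18
  Br: 1
  F: 1

C9H18BrF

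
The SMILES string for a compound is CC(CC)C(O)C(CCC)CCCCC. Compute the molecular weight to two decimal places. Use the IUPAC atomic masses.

Atom tally by fragment:
  CH3 → C:1 H:3
  CH(C2H5) → C:3 H:6
  CH(OH) → C:1 H:2 O:1
  CH(CH2CH2CH3) → C:4 H:8
  CH2 → C:1 H:2
  CH2 → C:1 H:2
  CH2 → C:1 H:2
  CH2 → C:1 H:2
  CH3 → C:1 H:3
Element totals:
  C: 14
  H: 30
  O: 1
Molecular formula: C14H30O.
  M = 14(12.011) + 30(1.008) + 15.999
    = 168.154 + 30.240 + 15.999 = 214.393

214.39 g/mol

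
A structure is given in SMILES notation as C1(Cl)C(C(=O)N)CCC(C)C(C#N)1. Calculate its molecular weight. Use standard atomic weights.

Atom tally by fragment:
  cyclohexane ring core → C:6 H:12
  (− 4 ring H displaced by substituents)
  + Cl → Cl:1
  + CONH2 → C:1 H:2 O:1 N:1
  + CH3 → C:1 H:3
  + CN → C:1 N:1
Element totals:
  C: 9
  H: 13
  Cl: 1
  N: 2
  O: 1
Molecular formula: C9H13ClN2O.
  M = 9(12.011) + 13(1.008) + 35.45 + 2(14.007) + 15.999
    = 108.099 + 13.104 + 35.450 + 28.014 + 15.999 = 200.666

200.67 g/mol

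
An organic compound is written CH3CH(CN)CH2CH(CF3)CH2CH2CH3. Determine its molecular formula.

C9H14F3N

Atom tally by fragment:
  CH3 → C:1 H:3
  CH(CN) → C:2 H:1 N:1
  CH2 → C:1 H:2
  CH(CF3) → C:2 H:1 F:3
  CH2 → C:1 H:2
  CH2 → C:1 H:2
  CH3 → C:1 H:3
Element totals:
  C: 9
  H: 14
  F: 3
  N: 1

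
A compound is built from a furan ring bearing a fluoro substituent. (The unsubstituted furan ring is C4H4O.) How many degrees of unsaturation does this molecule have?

3

Atom tally by fragment:
  furan ring core → C:4 H:4 O:1
  (− 1 ring H displaced by substituents)
  + F → F:1
Element totals:
  C: 4
  H: 3
  F: 1
  O: 1
Molecular formula: C4H3FO.
DoU = (2C + 2 + N − H − X) / 2 = (2·4 + 2 + 0 − 3 − 1) / 2 = 3.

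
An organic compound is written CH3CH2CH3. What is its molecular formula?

Atom tally by fragment:
  CH3 → C:1 H:3
  CH2 → C:1 H:2
  CH3 → C:1 H:3
Element totals:
  C: 3
  H: 8

C3H8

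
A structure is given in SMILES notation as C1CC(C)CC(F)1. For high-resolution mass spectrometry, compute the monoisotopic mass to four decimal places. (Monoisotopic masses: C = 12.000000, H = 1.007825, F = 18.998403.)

Atom tally by fragment:
  cyclopentane ring core → C:5 H:10
  (− 2 ring H displaced by substituents)
  + CH3 → C:1 H:3
  + F → F:1
Element totals:
  C: 6
  H: 11
  F: 1
Molecular formula: C6H11F.
  M = 6(12.0) + 11(1.007825) + 18.998403
    = 72.000000 + 11.086075 + 18.998403 = 102.084478

102.0845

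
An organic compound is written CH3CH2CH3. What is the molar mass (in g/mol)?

44.10 g/mol

Atom tally by fragment:
  CH3 → C:1 H:3
  CH2 → C:1 H:2
  CH3 → C:1 H:3
Element totals:
  C: 3
  H: 8
Molecular formula: C3H8.
  M = 3(12.011) + 8(1.008)
    = 36.033 + 8.064 = 44.097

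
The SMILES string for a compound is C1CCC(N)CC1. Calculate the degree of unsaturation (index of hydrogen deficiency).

1

Atom tally by fragment:
  cyclohexane ring core → C:6 H:12
  (− 1 ring H displaced by substituents)
  + NH2 → N:1 H:2
Element totals:
  C: 6
  H: 13
  N: 1
Molecular formula: C6H13N.
DoU = (2C + 2 + N − H − X) / 2 = (2·6 + 2 + 1 − 13 − 0) / 2 = 1.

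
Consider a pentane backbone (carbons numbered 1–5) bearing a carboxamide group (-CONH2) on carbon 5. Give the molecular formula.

C6H13NO

Atom tally by fragment:
  CH3 → C:1 H:3
  CH2 → C:1 H:2
  CH2 → C:1 H:2
  CH2 → C:1 H:2
  CH2CONH2 → C:2 H:4 O:1 N:1
Element totals:
  C: 6
  H: 13
  N: 1
  O: 1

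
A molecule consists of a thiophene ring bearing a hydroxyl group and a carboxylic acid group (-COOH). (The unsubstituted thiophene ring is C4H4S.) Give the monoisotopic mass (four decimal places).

Atom tally by fragment:
  thiophene ring core → C:4 H:4 S:1
  (− 2 ring H displaced by substituents)
  + OH → O:1 H:1
  + COOH → C:1 H:1 O:2
Element totals:
  C: 5
  H: 4
  O: 3
  S: 1
Molecular formula: C5H4O3S.
  M = 5(12.0) + 4(1.007825) + 3(15.994915) + 31.972071
    = 60.000000 + 4.031300 + 47.984745 + 31.972071 = 143.988116

143.9881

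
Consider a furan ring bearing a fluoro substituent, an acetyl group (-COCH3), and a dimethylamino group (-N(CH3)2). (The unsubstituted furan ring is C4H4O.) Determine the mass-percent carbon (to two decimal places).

Atom tally by fragment:
  furan ring core → C:4 H:4 O:1
  (− 3 ring H displaced by substituents)
  + F → F:1
  + COCH3 → C:2 H:3 O:1
  + N(CH3)2 → N:1 C:2 H:6
Element totals:
  C: 8
  H: 10
  F: 1
  N: 1
  O: 2
Molecular formula: C8H10FNO2.
Molar mass = 171.171 g/mol.
Mass from C: 8 × 12.011 = 96.088 g/mol.
%C = 96.088 / 171.171 × 100 = 56.14%.

56.14%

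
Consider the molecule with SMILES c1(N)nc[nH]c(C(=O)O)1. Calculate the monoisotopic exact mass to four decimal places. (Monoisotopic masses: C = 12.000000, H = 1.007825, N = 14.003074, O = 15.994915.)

Atom tally by fragment:
  imidazole ring core → C:3 H:4 N:2
  (− 2 ring H displaced by substituents)
  + NH2 → N:1 H:2
  + COOH → C:1 H:1 O:2
Element totals:
  C: 4
  H: 5
  N: 3
  O: 2
Molecular formula: C4H5N3O2.
  M = 4(12.0) + 5(1.007825) + 3(14.003074) + 2(15.994915)
    = 48.000000 + 5.039125 + 42.009222 + 31.989830 = 127.038177

127.0382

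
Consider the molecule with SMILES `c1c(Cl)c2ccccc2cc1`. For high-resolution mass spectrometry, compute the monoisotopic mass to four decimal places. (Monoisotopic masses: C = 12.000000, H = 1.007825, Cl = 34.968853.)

162.0236

Atom tally by fragment:
  naphthalene ring system core → C:10 H:8
  (− 1 ring H displaced by substituents)
  + Cl → Cl:1
Element totals:
  C: 10
  H: 7
  Cl: 1
Molecular formula: C10H7Cl.
  M = 10(12.0) + 7(1.007825) + 34.968853
    = 120.000000 + 7.054775 + 34.968853 = 162.023628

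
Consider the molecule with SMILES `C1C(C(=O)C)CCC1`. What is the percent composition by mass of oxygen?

14.26%

Atom tally by fragment:
  cyclopentane ring core → C:5 H:10
  (− 1 ring H displaced by substituents)
  + COCH3 → C:2 H:3 O:1
Element totals:
  C: 7
  H: 12
  O: 1
Molecular formula: C7H12O.
Molar mass = 112.172 g/mol.
Mass from O: 1 × 15.999 = 15.999 g/mol.
%O = 15.999 / 112.172 × 100 = 14.26%.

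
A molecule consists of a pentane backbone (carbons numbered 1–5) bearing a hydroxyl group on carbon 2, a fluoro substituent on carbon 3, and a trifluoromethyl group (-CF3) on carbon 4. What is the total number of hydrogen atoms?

Atom tally by fragment:
  CH3 → C:1 H:3
  CH(OH) → C:1 H:2 O:1
  CH(F) → C:1 H:1 F:1
  CH(CF3) → C:2 H:1 F:3
  CH3 → C:1 H:3
Element totals:
  C: 6
  H: 10
  F: 4
  O: 1

10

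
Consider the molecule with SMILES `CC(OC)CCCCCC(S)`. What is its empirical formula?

Atom tally by fragment:
  CH3 → C:1 H:3
  CH(OCH3) → C:2 H:4 O:1
  CH2 → C:1 H:2
  CH2 → C:1 H:2
  CH2 → C:1 H:2
  CH2 → C:1 H:2
  CH2 → C:1 H:2
  CH2SH → C:1 H:3 S:1
Element totals:
  C: 9
  H: 20
  O: 1
  S: 1
Molecular formula: C9H20OS.
gcd of subscripts (9, 20, 1, 1) = 1, so the empirical formula equals the molecular formula.

C9H20OS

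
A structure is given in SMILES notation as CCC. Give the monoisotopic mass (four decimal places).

Atom tally by fragment:
  CH3 → C:1 H:3
  CH2 → C:1 H:2
  CH3 → C:1 H:3
Element totals:
  C: 3
  H: 8
Molecular formula: C3H8.
  M = 3(12.0) + 8(1.007825)
    = 36.000000 + 8.062600 = 44.062600

44.0626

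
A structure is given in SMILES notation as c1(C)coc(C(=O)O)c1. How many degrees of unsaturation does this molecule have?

Atom tally by fragment:
  furan ring core → C:4 H:4 O:1
  (− 2 ring H displaced by substituents)
  + CH3 → C:1 H:3
  + COOH → C:1 H:1 O:2
Element totals:
  C: 6
  H: 6
  O: 3
Molecular formula: C6H6O3.
DoU = (2C + 2 + N − H − X) / 2 = (2·6 + 2 + 0 − 6 − 0) / 2 = 4.

4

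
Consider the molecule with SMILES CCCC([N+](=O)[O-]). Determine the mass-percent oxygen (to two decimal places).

31.03%

Atom tally by fragment:
  CH3 → C:1 H:3
  CH2 → C:1 H:2
  CH2 → C:1 H:2
  CH2NO2 → C:1 H:2 N:1 O:2
Element totals:
  C: 4
  H: 9
  N: 1
  O: 2
Molecular formula: C4H9NO2.
Molar mass = 103.121 g/mol.
Mass from O: 2 × 15.999 = 31.998 g/mol.
%O = 31.998 / 103.121 × 100 = 31.03%.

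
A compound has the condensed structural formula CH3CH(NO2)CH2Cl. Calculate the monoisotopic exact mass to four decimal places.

Atom tally by fragment:
  CH3 → C:1 H:3
  CH(NO2) → C:1 H:1 N:1 O:2
  CH2Cl → C:1 H:2 Cl:1
Element totals:
  C: 3
  H: 6
  Cl: 1
  N: 1
  O: 2
Molecular formula: C3H6ClNO2.
  M = 3(12.0) + 6(1.007825) + 34.968853 + 14.003074 + 2(15.994915)
    = 36.000000 + 6.046950 + 34.968853 + 14.003074 + 31.989830 = 123.008707

123.0087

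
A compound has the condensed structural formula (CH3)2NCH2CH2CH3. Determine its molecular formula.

C5H13N

Element totals:
  C: 5
  H: 13
  N: 1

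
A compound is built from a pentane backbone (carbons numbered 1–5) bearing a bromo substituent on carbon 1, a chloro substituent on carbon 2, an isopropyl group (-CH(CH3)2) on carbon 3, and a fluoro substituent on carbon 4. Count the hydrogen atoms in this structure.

Atom tally by fragment:
  BrCH2 → C:1 H:2 Br:1
  CH(Cl) → C:1 H:1 Cl:1
  CH(CH(CH3)2) → C:4 H:8
  CH(F) → C:1 H:1 F:1
  CH3 → C:1 H:3
Element totals:
  C: 8
  H: 15
  Br: 1
  Cl: 1
  F: 1

15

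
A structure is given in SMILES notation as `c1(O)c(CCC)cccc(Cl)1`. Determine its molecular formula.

C9H11ClO

Atom tally by fragment:
  benzene ring core → C:6 H:6
  (− 3 ring H displaced by substituents)
  + OH → O:1 H:1
  + CH2CH2CH3 → C:3 H:7
  + Cl → Cl:1
Element totals:
  C: 9
  H: 11
  Cl: 1
  O: 1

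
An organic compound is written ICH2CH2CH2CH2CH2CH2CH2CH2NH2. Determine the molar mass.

255.14 g/mol

Atom tally by fragment:
  ICH2 → C:1 H:2 I:1
  CH2 → C:1 H:2
  CH2 → C:1 H:2
  CH2 → C:1 H:2
  CH2 → C:1 H:2
  CH2 → C:1 H:2
  CH2 → C:1 H:2
  CH2NH2 → C:1 H:4 N:1
Element totals:
  C: 8
  H: 18
  I: 1
  N: 1
Molecular formula: C8H18IN.
  M = 8(12.011) + 18(1.008) + 126.904 + 14.007
    = 96.088 + 18.144 + 126.904 + 14.007 = 255.143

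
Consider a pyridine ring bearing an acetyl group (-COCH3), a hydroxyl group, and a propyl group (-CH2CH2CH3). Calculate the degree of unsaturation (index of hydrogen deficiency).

Atom tally by fragment:
  pyridine ring core → C:5 H:5 N:1
  (− 3 ring H displaced by substituents)
  + COCH3 → C:2 H:3 O:1
  + OH → O:1 H:1
  + CH2CH2CH3 → C:3 H:7
Element totals:
  C: 10
  H: 13
  N: 1
  O: 2
Molecular formula: C10H13NO2.
DoU = (2C + 2 + N − H − X) / 2 = (2·10 + 2 + 1 − 13 − 0) / 2 = 5.

5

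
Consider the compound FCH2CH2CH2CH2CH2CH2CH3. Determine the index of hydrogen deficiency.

0

Atom tally by fragment:
  FCH2 → C:1 H:2 F:1
  CH2 → C:1 H:2
  CH2 → C:1 H:2
  CH2 → C:1 H:2
  CH2 → C:1 H:2
  CH2 → C:1 H:2
  CH3 → C:1 H:3
Element totals:
  C: 7
  H: 15
  F: 1
Molecular formula: C7H15F.
DoU = (2C + 2 + N − H − X) / 2 = (2·7 + 2 + 0 − 15 − 1) / 2 = 0.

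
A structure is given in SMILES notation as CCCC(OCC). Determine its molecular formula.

C6H14O

Atom tally by fragment:
  CH3 → C:1 H:3
  CH2 → C:1 H:2
  CH2 → C:1 H:2
  CH2OC2H5 → C:3 H:7 O:1
Element totals:
  C: 6
  H: 14
  O: 1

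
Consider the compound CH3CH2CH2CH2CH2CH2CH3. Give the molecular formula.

C7H16

Element totals:
  C: 7
  H: 16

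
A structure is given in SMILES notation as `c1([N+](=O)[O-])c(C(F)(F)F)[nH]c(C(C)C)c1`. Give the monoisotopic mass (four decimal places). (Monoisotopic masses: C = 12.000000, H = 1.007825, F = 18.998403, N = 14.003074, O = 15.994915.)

222.0616

Atom tally by fragment:
  pyrrole ring core → C:4 H:5 N:1
  (− 3 ring H displaced by substituents)
  + NO2 → N:1 O:2
  + CF3 → C:1 F:3
  + CH(CH3)2 → C:3 H:7
Element totals:
  C: 8
  H: 9
  F: 3
  N: 2
  O: 2
Molecular formula: C8H9F3N2O2.
  M = 8(12.0) + 9(1.007825) + 3(18.998403) + 2(14.003074) + 2(15.994915)
    = 96.000000 + 9.070425 + 56.995209 + 28.006148 + 31.989830 = 222.061612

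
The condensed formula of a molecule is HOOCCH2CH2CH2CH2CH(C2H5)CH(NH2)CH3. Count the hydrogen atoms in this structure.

Atom tally by fragment:
  HOOCCH2 → C:2 H:3 O:2
  CH2 → C:1 H:2
  CH2 → C:1 H:2
  CH2 → C:1 H:2
  CH(C2H5) → C:3 H:6
  CH(NH2) → C:1 H:3 N:1
  CH3 → C:1 H:3
Element totals:
  C: 10
  H: 21
  N: 1
  O: 2

21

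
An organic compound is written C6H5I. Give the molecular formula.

Atom tally by fragment:
  benzene ring core → C:6 H:6
  (− 1 ring H displaced by substituents)
  + I → I:1
Element totals:
  C: 6
  H: 5
  I: 1

C6H5I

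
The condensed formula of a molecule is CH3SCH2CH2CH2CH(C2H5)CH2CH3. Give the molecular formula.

Atom tally by fragment:
  CH3SCH2 → C:2 H:5 S:1
  CH2 → C:1 H:2
  CH2 → C:1 H:2
  CH(C2H5) → C:3 H:6
  CH2 → C:1 H:2
  CH3 → C:1 H:3
Element totals:
  C: 9
  H: 20
  S: 1

C9H20S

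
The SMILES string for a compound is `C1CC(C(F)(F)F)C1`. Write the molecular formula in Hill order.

C5H7F3

Atom tally by fragment:
  cyclobutane ring core → C:4 H:8
  (− 1 ring H displaced by substituents)
  + CF3 → C:1 F:3
Element totals:
  C: 5
  H: 7
  F: 3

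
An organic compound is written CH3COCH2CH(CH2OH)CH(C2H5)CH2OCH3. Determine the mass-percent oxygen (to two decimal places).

Element totals:
  C: 10
  H: 20
  O: 3
Molecular formula: C10H20O3.
Molar mass = 188.267 g/mol.
Mass from O: 3 × 15.999 = 47.997 g/mol.
%O = 47.997 / 188.267 × 100 = 25.49%.

25.49%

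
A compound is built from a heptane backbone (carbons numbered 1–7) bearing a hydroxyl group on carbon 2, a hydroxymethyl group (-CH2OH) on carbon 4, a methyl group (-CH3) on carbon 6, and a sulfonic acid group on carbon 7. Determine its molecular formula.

Atom tally by fragment:
  CH3 → C:1 H:3
  CH(OH) → C:1 H:2 O:1
  CH2 → C:1 H:2
  CH(CH2OH) → C:2 H:4 O:1
  CH2 → C:1 H:2
  CH(CH3) → C:2 H:4
  CH2SO3H → C:1 H:3 S:1 O:3
Element totals:
  C: 9
  H: 20
  O: 5
  S: 1

C9H20O5S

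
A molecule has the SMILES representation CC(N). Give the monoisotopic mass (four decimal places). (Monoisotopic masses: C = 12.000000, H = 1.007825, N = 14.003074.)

Atom tally by fragment:
  CH3 → C:1 H:3
  CH2NH2 → C:1 H:4 N:1
Element totals:
  C: 2
  H: 7
  N: 1
Molecular formula: C2H7N.
  M = 2(12.0) + 7(1.007825) + 14.003074
    = 24.000000 + 7.054775 + 14.003074 = 45.057849

45.0578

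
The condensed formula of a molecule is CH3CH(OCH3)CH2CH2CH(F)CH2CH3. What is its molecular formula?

Atom tally by fragment:
  CH3 → C:1 H:3
  CH(OCH3) → C:2 H:4 O:1
  CH2 → C:1 H:2
  CH2 → C:1 H:2
  CH(F) → C:1 H:1 F:1
  CH2 → C:1 H:2
  CH3 → C:1 H:3
Element totals:
  C: 8
  H: 17
  F: 1
  O: 1

C8H17FO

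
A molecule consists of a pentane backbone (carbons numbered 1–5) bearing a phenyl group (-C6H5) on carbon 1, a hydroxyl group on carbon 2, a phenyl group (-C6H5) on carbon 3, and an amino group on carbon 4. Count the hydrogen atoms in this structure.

21

Atom tally by fragment:
  C6H5CH2 → C:7 H:7
  CH(OH) → C:1 H:2 O:1
  CH(C6H5) → C:7 H:6
  CH(NH2) → C:1 H:3 N:1
  CH3 → C:1 H:3
Element totals:
  C: 17
  H: 21
  N: 1
  O: 1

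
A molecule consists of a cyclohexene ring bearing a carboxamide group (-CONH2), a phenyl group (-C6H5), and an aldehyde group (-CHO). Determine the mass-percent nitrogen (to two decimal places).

6.11%

Atom tally by fragment:
  cyclohexene ring core → C:6 H:10
  (− 3 ring H displaced by substituents)
  + CONH2 → C:1 H:2 O:1 N:1
  + C6H5 → C:6 H:5
  + CHO → C:1 H:1 O:1
Element totals:
  C: 14
  H: 15
  N: 1
  O: 2
Molecular formula: C14H15NO2.
Molar mass = 229.279 g/mol.
Mass from N: 1 × 14.007 = 14.007 g/mol.
%N = 14.007 / 229.279 × 100 = 6.11%.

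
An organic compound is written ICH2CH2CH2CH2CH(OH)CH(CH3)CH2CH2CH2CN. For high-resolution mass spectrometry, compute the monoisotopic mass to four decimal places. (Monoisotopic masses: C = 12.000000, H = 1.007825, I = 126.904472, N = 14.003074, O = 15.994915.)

Atom tally by fragment:
  ICH2 → C:1 H:2 I:1
  CH2 → C:1 H:2
  CH2 → C:1 H:2
  CH2 → C:1 H:2
  CH(OH) → C:1 H:2 O:1
  CH(CH3) → C:2 H:4
  CH2 → C:1 H:2
  CH2 → C:1 H:2
  CH2CN → C:2 H:2 N:1
Element totals:
  C: 11
  H: 20
  I: 1
  N: 1
  O: 1
Molecular formula: C11H20INO.
  M = 11(12.0) + 20(1.007825) + 126.904472 + 14.003074 + 15.994915
    = 132.000000 + 20.156500 + 126.904472 + 14.003074 + 15.994915 = 309.058961

309.0590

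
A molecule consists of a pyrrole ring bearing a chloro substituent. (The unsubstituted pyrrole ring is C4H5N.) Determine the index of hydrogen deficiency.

Atom tally by fragment:
  pyrrole ring core → C:4 H:5 N:1
  (− 1 ring H displaced by substituents)
  + Cl → Cl:1
Element totals:
  C: 4
  H: 4
  Cl: 1
  N: 1
Molecular formula: C4H4ClN.
DoU = (2C + 2 + N − H − X) / 2 = (2·4 + 2 + 1 − 4 − 1) / 2 = 3.

3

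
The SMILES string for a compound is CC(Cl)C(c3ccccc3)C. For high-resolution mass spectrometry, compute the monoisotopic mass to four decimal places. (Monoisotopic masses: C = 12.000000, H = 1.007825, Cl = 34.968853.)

Atom tally by fragment:
  CH3 → C:1 H:3
  CH(Cl) → C:1 H:1 Cl:1
  CH(C6H5) → C:7 H:6
  CH3 → C:1 H:3
Element totals:
  C: 10
  H: 13
  Cl: 1
Molecular formula: C10H13Cl.
  M = 10(12.0) + 13(1.007825) + 34.968853
    = 120.000000 + 13.101725 + 34.968853 = 168.070578

168.0706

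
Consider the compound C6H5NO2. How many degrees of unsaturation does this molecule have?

Atom tally by fragment:
  benzene ring core → C:6 H:6
  (− 1 ring H displaced by substituents)
  + NO2 → N:1 O:2
Element totals:
  C: 6
  H: 5
  N: 1
  O: 2
Molecular formula: C6H5NO2.
DoU = (2C + 2 + N − H − X) / 2 = (2·6 + 2 + 1 − 5 − 0) / 2 = 5.

5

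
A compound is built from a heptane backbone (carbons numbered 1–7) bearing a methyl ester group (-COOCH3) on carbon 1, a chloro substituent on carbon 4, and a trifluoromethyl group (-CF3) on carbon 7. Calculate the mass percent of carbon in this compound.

Atom tally by fragment:
  CH3OOCCH2 → C:3 H:5 O:2
  CH2 → C:1 H:2
  CH2 → C:1 H:2
  CH(Cl) → C:1 H:1 Cl:1
  CH2 → C:1 H:2
  CH2 → C:1 H:2
  CH2CF3 → C:2 H:2 F:3
Element totals:
  C: 10
  H: 16
  Cl: 1
  F: 3
  O: 2
Molecular formula: C10H16ClF3O2.
Molar mass = 260.680 g/mol.
Mass from C: 10 × 12.011 = 120.110 g/mol.
%C = 120.110 / 260.680 × 100 = 46.08%.

46.08%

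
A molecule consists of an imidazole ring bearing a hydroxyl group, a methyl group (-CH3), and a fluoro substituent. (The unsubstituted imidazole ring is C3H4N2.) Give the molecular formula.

Atom tally by fragment:
  imidazole ring core → C:3 H:4 N:2
  (− 3 ring H displaced by substituents)
  + OH → O:1 H:1
  + CH3 → C:1 H:3
  + F → F:1
Element totals:
  C: 4
  H: 5
  F: 1
  N: 2
  O: 1

C4H5FN2O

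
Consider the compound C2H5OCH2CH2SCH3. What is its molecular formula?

C5H12OS

Atom tally by fragment:
  C2H5OCH2 → C:3 H:7 O:1
  CH2SCH3 → C:2 H:5 S:1
Element totals:
  C: 5
  H: 12
  O: 1
  S: 1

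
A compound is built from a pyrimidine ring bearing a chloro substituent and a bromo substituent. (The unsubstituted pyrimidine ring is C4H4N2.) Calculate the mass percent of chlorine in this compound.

Atom tally by fragment:
  pyrimidine ring core → C:4 H:4 N:2
  (− 2 ring H displaced by substituents)
  + Cl → Cl:1
  + Br → Br:1
Element totals:
  C: 4
  H: 2
  Br: 1
  Cl: 1
  N: 2
Molecular formula: C4H2BrClN2.
Molar mass = 193.428 g/mol.
Mass from Cl: 1 × 35.45 = 35.450 g/mol.
%Cl = 35.450 / 193.428 × 100 = 18.33%.

18.33%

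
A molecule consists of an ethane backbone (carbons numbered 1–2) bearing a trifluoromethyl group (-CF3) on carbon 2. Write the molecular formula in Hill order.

Atom tally by fragment:
  CH3 → C:1 H:3
  CH2CF3 → C:2 H:2 F:3
Element totals:
  C: 3
  H: 5
  F: 3

C3H5F3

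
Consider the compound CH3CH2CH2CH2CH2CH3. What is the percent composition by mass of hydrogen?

Element totals:
  C: 6
  H: 14
Molecular formula: C6H14.
Molar mass = 86.178 g/mol.
Mass from H: 14 × 1.008 = 14.112 g/mol.
%H = 14.112 / 86.178 × 100 = 16.38%.

16.38%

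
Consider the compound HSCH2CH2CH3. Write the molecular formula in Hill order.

C3H8S

Element totals:
  C: 3
  H: 8
  S: 1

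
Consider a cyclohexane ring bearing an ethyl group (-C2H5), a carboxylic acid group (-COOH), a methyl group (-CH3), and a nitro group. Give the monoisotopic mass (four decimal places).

215.1158

Atom tally by fragment:
  cyclohexane ring core → C:6 H:12
  (− 4 ring H displaced by substituents)
  + C2H5 → C:2 H:5
  + COOH → C:1 H:1 O:2
  + CH3 → C:1 H:3
  + NO2 → N:1 O:2
Element totals:
  C: 10
  H: 17
  N: 1
  O: 4
Molecular formula: C10H17NO4.
  M = 10(12.0) + 17(1.007825) + 14.003074 + 4(15.994915)
    = 120.000000 + 17.133025 + 14.003074 + 63.979660 = 215.115759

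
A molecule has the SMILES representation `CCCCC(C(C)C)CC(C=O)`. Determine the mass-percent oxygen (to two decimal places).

Atom tally by fragment:
  CH3 → C:1 H:3
  CH2 → C:1 H:2
  CH2 → C:1 H:2
  CH2 → C:1 H:2
  CH(CH(CH3)2) → C:4 H:8
  CH2 → C:1 H:2
  CH2CHO → C:2 H:3 O:1
Element totals:
  C: 11
  H: 22
  O: 1
Molecular formula: C11H22O.
Molar mass = 170.296 g/mol.
Mass from O: 1 × 15.999 = 15.999 g/mol.
%O = 15.999 / 170.296 × 100 = 9.39%.

9.39%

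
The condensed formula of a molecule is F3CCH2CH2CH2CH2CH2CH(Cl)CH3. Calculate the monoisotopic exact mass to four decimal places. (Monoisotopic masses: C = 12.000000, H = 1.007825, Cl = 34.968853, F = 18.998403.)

202.0736

Atom tally by fragment:
  F3CCH2 → C:2 H:2 F:3
  CH2 → C:1 H:2
  CH2 → C:1 H:2
  CH2 → C:1 H:2
  CH2 → C:1 H:2
  CH(Cl) → C:1 H:1 Cl:1
  CH3 → C:1 H:3
Element totals:
  C: 8
  H: 14
  Cl: 1
  F: 3
Molecular formula: C8H14ClF3.
  M = 8(12.0) + 14(1.007825) + 34.968853 + 3(18.998403)
    = 96.000000 + 14.109550 + 34.968853 + 56.995209 = 202.073612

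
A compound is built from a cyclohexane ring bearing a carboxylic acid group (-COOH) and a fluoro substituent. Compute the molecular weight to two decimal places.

146.16 g/mol

Atom tally by fragment:
  cyclohexane ring core → C:6 H:12
  (− 2 ring H displaced by substituents)
  + COOH → C:1 H:1 O:2
  + F → F:1
Element totals:
  C: 7
  H: 11
  F: 1
  O: 2
Molecular formula: C7H11FO2.
  M = 7(12.011) + 11(1.008) + 18.998 + 2(15.999)
    = 84.077 + 11.088 + 18.998 + 31.998 = 146.161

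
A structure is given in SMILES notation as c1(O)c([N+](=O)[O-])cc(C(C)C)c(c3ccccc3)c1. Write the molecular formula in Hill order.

Atom tally by fragment:
  benzene ring core → C:6 H:6
  (− 4 ring H displaced by substituents)
  + OH → O:1 H:1
  + NO2 → N:1 O:2
  + CH(CH3)2 → C:3 H:7
  + C6H5 → C:6 H:5
Element totals:
  C: 15
  H: 15
  N: 1
  O: 3

C15H15NO3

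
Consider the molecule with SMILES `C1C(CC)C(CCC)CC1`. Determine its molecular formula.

Atom tally by fragment:
  cyclopentane ring core → C:5 H:10
  (− 2 ring H displaced by substituents)
  + C2H5 → C:2 H:5
  + CH2CH2CH3 → C:3 H:7
Element totals:
  C: 10
  H: 20

C10H20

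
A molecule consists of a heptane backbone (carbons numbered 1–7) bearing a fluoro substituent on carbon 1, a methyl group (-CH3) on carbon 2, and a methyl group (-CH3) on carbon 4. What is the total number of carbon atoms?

Atom tally by fragment:
  FCH2 → C:1 H:2 F:1
  CH(CH3) → C:2 H:4
  CH2 → C:1 H:2
  CH(CH3) → C:2 H:4
  CH2 → C:1 H:2
  CH2 → C:1 H:2
  CH3 → C:1 H:3
Element totals:
  C: 9
  H: 19
  F: 1

9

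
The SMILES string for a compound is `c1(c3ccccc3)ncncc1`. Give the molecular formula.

Atom tally by fragment:
  pyrimidine ring core → C:4 H:4 N:2
  (− 1 ring H displaced by substituents)
  + C6H5 → C:6 H:5
Element totals:
  C: 10
  H: 8
  N: 2

C10H8N2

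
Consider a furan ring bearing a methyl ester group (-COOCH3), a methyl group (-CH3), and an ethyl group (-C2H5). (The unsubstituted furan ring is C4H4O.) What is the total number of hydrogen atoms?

12

Atom tally by fragment:
  furan ring core → C:4 H:4 O:1
  (− 3 ring H displaced by substituents)
  + COOCH3 → C:2 H:3 O:2
  + CH3 → C:1 H:3
  + C2H5 → C:2 H:5
Element totals:
  C: 9
  H: 12
  O: 3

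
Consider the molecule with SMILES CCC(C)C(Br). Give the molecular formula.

C5H11Br

Atom tally by fragment:
  CH3 → C:1 H:3
  CH2 → C:1 H:2
  CH(CH3) → C:2 H:4
  CH2Br → C:1 H:2 Br:1
Element totals:
  C: 5
  H: 11
  Br: 1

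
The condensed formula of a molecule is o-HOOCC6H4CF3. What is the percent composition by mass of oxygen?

16.83%

Atom tally by fragment:
  benzene ring core → C:6 H:6
  (− 2 ring H displaced by substituents)
  + COOH → C:1 H:1 O:2
  + CF3 → C:1 F:3
Element totals:
  C: 8
  H: 5
  F: 3
  O: 2
Molecular formula: C8H5F3O2.
Molar mass = 190.120 g/mol.
Mass from O: 2 × 15.999 = 31.998 g/mol.
%O = 31.998 / 190.120 × 100 = 16.83%.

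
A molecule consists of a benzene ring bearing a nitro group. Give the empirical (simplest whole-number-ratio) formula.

C6H5NO2

Atom tally by fragment:
  benzene ring core → C:6 H:6
  (− 1 ring H displaced by substituents)
  + NO2 → N:1 O:2
Element totals:
  C: 6
  H: 5
  N: 1
  O: 2
Molecular formula: C6H5NO2.
gcd of subscripts (6, 5, 1, 2) = 1, so the empirical formula equals the molecular formula.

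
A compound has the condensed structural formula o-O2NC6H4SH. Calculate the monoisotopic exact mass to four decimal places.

Element totals:
  C: 6
  H: 5
  N: 1
  O: 2
  S: 1
Molecular formula: C6H5NO2S.
  M = 6(12.0) + 5(1.007825) + 14.003074 + 2(15.994915) + 31.972071
    = 72.000000 + 5.039125 + 14.003074 + 31.989830 + 31.972071 = 155.004100

155.0041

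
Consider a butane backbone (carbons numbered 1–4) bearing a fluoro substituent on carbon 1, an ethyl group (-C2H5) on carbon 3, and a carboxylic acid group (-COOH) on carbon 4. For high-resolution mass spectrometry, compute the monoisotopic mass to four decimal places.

Atom tally by fragment:
  FCH2 → C:1 H:2 F:1
  CH2 → C:1 H:2
  CH(C2H5) → C:3 H:6
  CH2COOH → C:2 H:3 O:2
Element totals:
  C: 7
  H: 13
  F: 1
  O: 2
Molecular formula: C7H13FO2.
  M = 7(12.0) + 13(1.007825) + 18.998403 + 2(15.994915)
    = 84.000000 + 13.101725 + 18.998403 + 31.989830 = 148.089958

148.0900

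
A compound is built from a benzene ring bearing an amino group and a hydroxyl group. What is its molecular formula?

C6H7NO

Atom tally by fragment:
  benzene ring core → C:6 H:6
  (− 2 ring H displaced by substituents)
  + NH2 → N:1 H:2
  + OH → O:1 H:1
Element totals:
  C: 6
  H: 7
  N: 1
  O: 1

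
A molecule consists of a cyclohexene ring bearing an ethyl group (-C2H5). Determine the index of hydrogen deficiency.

Atom tally by fragment:
  cyclohexene ring core → C:6 H:10
  (− 1 ring H displaced by substituents)
  + C2H5 → C:2 H:5
Element totals:
  C: 8
  H: 14
Molecular formula: C8H14.
DoU = (2C + 2 + N − H − X) / 2 = (2·8 + 2 + 0 − 14 − 0) / 2 = 2.

2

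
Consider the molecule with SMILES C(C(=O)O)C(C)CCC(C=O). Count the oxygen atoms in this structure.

3

Atom tally by fragment:
  HOOCCH2 → C:2 H:3 O:2
  CH(CH3) → C:2 H:4
  CH2 → C:1 H:2
  CH2 → C:1 H:2
  CH2CHO → C:2 H:3 O:1
Element totals:
  C: 8
  H: 14
  O: 3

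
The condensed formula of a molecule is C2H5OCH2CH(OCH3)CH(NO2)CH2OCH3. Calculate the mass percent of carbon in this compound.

Element totals:
  C: 8
  H: 17
  N: 1
  O: 5
Molecular formula: C8H17NO5.
Molar mass = 207.226 g/mol.
Mass from C: 8 × 12.011 = 96.088 g/mol.
%C = 96.088 / 207.226 × 100 = 46.37%.

46.37%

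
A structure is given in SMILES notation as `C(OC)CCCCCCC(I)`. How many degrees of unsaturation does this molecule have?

Atom tally by fragment:
  CH3OCH2 → C:2 H:5 O:1
  CH2 → C:1 H:2
  CH2 → C:1 H:2
  CH2 → C:1 H:2
  CH2 → C:1 H:2
  CH2 → C:1 H:2
  CH2 → C:1 H:2
  CH2I → C:1 H:2 I:1
Element totals:
  C: 9
  H: 19
  I: 1
  O: 1
Molecular formula: C9H19IO.
DoU = (2C + 2 + N − H − X) / 2 = (2·9 + 2 + 0 − 19 − 1) / 2 = 0.

0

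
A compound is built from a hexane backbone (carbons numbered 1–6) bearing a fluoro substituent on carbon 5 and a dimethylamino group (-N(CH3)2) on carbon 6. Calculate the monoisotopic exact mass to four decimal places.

147.1423

Atom tally by fragment:
  CH3 → C:1 H:3
  CH2 → C:1 H:2
  CH2 → C:1 H:2
  CH2 → C:1 H:2
  CH(F) → C:1 H:1 F:1
  CH2N(CH3)2 → C:3 H:8 N:1
Element totals:
  C: 8
  H: 18
  F: 1
  N: 1
Molecular formula: C8H18FN.
  M = 8(12.0) + 18(1.007825) + 18.998403 + 14.003074
    = 96.000000 + 18.140850 + 18.998403 + 14.003074 = 147.142327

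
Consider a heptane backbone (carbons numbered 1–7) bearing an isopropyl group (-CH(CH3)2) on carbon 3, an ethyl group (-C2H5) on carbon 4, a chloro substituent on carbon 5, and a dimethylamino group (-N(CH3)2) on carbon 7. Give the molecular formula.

C14H30ClN

Atom tally by fragment:
  CH3 → C:1 H:3
  CH2 → C:1 H:2
  CH(CH(CH3)2) → C:4 H:8
  CH(C2H5) → C:3 H:6
  CH(Cl) → C:1 H:1 Cl:1
  CH2 → C:1 H:2
  CH2N(CH3)2 → C:3 H:8 N:1
Element totals:
  C: 14
  H: 30
  Cl: 1
  N: 1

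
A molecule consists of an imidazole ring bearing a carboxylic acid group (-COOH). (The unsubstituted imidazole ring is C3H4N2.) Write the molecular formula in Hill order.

Atom tally by fragment:
  imidazole ring core → C:3 H:4 N:2
  (− 1 ring H displaced by substituents)
  + COOH → C:1 H:1 O:2
Element totals:
  C: 4
  H: 4
  N: 2
  O: 2

C4H4N2O2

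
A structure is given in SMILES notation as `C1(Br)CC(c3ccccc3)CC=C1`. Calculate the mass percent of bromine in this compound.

33.69%

Atom tally by fragment:
  cyclohexene ring core → C:6 H:10
  (− 2 ring H displaced by substituents)
  + Br → Br:1
  + C6H5 → C:6 H:5
Element totals:
  C: 12
  H: 13
  Br: 1
Molecular formula: C12H13Br.
Molar mass = 237.140 g/mol.
Mass from Br: 1 × 79.904 = 79.904 g/mol.
%Br = 79.904 / 237.140 × 100 = 33.69%.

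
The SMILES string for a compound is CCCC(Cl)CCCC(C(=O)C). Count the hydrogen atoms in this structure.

Atom tally by fragment:
  CH3 → C:1 H:3
  CH2 → C:1 H:2
  CH2 → C:1 H:2
  CH(Cl) → C:1 H:1 Cl:1
  CH2 → C:1 H:2
  CH2 → C:1 H:2
  CH2 → C:1 H:2
  CH2COCH3 → C:3 H:5 O:1
Element totals:
  C: 10
  H: 19
  Cl: 1
  O: 1

19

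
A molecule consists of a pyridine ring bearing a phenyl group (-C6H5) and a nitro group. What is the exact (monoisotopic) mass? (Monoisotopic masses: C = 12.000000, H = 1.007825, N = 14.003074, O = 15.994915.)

Atom tally by fragment:
  pyridine ring core → C:5 H:5 N:1
  (− 2 ring H displaced by substituents)
  + C6H5 → C:6 H:5
  + NO2 → N:1 O:2
Element totals:
  C: 11
  H: 8
  N: 2
  O: 2
Molecular formula: C11H8N2O2.
  M = 11(12.0) + 8(1.007825) + 2(14.003074) + 2(15.994915)
    = 132.000000 + 8.062600 + 28.006148 + 31.989830 = 200.058578

200.0586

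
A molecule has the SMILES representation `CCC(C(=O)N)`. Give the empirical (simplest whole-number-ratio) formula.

C4H9NO

Atom tally by fragment:
  CH3 → C:1 H:3
  CH2 → C:1 H:2
  CH2CONH2 → C:2 H:4 O:1 N:1
Element totals:
  C: 4
  H: 9
  N: 1
  O: 1
Molecular formula: C4H9NO.
gcd of subscripts (4, 9, 1, 1) = 1, so the empirical formula equals the molecular formula.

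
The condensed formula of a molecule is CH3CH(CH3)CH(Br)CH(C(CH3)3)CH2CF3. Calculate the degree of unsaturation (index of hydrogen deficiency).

0

Atom tally by fragment:
  CH3 → C:1 H:3
  CH(CH3) → C:2 H:4
  CH(Br) → C:1 H:1 Br:1
  CH(C(CH3)3) → C:5 H:10
  CH2CF3 → C:2 H:2 F:3
Element totals:
  C: 11
  H: 20
  Br: 1
  F: 3
Molecular formula: C11H20BrF3.
DoU = (2C + 2 + N − H − X) / 2 = (2·11 + 2 + 0 − 20 − 4) / 2 = 0.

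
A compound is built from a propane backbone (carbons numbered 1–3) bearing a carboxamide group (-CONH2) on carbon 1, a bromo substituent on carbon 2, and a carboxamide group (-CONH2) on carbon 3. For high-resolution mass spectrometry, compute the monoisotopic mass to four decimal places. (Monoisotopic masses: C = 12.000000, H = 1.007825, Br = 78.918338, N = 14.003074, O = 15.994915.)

207.9847

Atom tally by fragment:
  H2NOCCH2 → C:2 H:4 O:1 N:1
  CH(Br) → C:1 H:1 Br:1
  CH2CONH2 → C:2 H:4 O:1 N:1
Element totals:
  C: 5
  H: 9
  Br: 1
  N: 2
  O: 2
Molecular formula: C5H9BrN2O2.
  M = 5(12.0) + 9(1.007825) + 78.918338 + 2(14.003074) + 2(15.994915)
    = 60.000000 + 9.070425 + 78.918338 + 28.006148 + 31.989830 = 207.984741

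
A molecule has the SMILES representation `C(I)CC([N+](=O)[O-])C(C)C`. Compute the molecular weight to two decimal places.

257.07 g/mol

Atom tally by fragment:
  ICH2 → C:1 H:2 I:1
  CH2 → C:1 H:2
  CH(NO2) → C:1 H:1 N:1 O:2
  CH(CH3) → C:2 H:4
  CH3 → C:1 H:3
Element totals:
  C: 6
  H: 12
  I: 1
  N: 1
  O: 2
Molecular formula: C6H12INO2.
  M = 6(12.011) + 12(1.008) + 126.904 + 14.007 + 2(15.999)
    = 72.066 + 12.096 + 126.904 + 14.007 + 31.998 = 257.071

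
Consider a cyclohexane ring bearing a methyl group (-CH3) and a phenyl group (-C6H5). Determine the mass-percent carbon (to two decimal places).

Atom tally by fragment:
  cyclohexane ring core → C:6 H:12
  (− 2 ring H displaced by substituents)
  + CH3 → C:1 H:3
  + C6H5 → C:6 H:5
Element totals:
  C: 13
  H: 18
Molecular formula: C13H18.
Molar mass = 174.287 g/mol.
Mass from C: 13 × 12.011 = 156.143 g/mol.
%C = 156.143 / 174.287 × 100 = 89.59%.

89.59%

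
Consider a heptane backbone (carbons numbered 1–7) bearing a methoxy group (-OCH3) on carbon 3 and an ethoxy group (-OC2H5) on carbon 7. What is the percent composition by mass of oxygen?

18.36%

Atom tally by fragment:
  CH3 → C:1 H:3
  CH2 → C:1 H:2
  CH(OCH3) → C:2 H:4 O:1
  CH2 → C:1 H:2
  CH2 → C:1 H:2
  CH2 → C:1 H:2
  CH2OC2H5 → C:3 H:7 O:1
Element totals:
  C: 10
  H: 22
  O: 2
Molecular formula: C10H22O2.
Molar mass = 174.284 g/mol.
Mass from O: 2 × 15.999 = 31.998 g/mol.
%O = 31.998 / 174.284 × 100 = 18.36%.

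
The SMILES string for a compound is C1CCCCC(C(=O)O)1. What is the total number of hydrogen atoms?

Atom tally by fragment:
  cyclohexane ring core → C:6 H:12
  (− 1 ring H displaced by substituents)
  + COOH → C:1 H:1 O:2
Element totals:
  C: 7
  H: 12
  O: 2

12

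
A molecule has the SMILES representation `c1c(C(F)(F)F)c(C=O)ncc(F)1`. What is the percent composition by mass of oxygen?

8.29%

Atom tally by fragment:
  pyridine ring core → C:5 H:5 N:1
  (− 3 ring H displaced by substituents)
  + CF3 → C:1 F:3
  + CHO → C:1 H:1 O:1
  + F → F:1
Element totals:
  C: 7
  H: 3
  F: 4
  N: 1
  O: 1
Molecular formula: C7H3F4NO.
Molar mass = 193.099 g/mol.
Mass from O: 1 × 15.999 = 15.999 g/mol.
%O = 15.999 / 193.099 × 100 = 8.29%.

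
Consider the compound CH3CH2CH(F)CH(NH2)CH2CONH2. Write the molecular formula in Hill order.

C6H13FN2O

Atom tally by fragment:
  CH3 → C:1 H:3
  CH2 → C:1 H:2
  CH(F) → C:1 H:1 F:1
  CH(NH2) → C:1 H:3 N:1
  CH2CONH2 → C:2 H:4 O:1 N:1
Element totals:
  C: 6
  H: 13
  F: 1
  N: 2
  O: 1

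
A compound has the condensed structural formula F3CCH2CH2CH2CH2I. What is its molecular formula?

Atom tally by fragment:
  F3CCH2 → C:2 H:2 F:3
  CH2 → C:1 H:2
  CH2 → C:1 H:2
  CH2I → C:1 H:2 I:1
Element totals:
  C: 5
  H: 8
  F: 3
  I: 1

C5H8F3I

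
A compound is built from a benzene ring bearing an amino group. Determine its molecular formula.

Atom tally by fragment:
  benzene ring core → C:6 H:6
  (− 1 ring H displaced by substituents)
  + NH2 → N:1 H:2
Element totals:
  C: 6
  H: 7
  N: 1

C6H7N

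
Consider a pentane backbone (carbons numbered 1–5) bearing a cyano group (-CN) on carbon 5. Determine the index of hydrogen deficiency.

Atom tally by fragment:
  CH3 → C:1 H:3
  CH2 → C:1 H:2
  CH2 → C:1 H:2
  CH2 → C:1 H:2
  CH2CN → C:2 H:2 N:1
Element totals:
  C: 6
  H: 11
  N: 1
Molecular formula: C6H11N.
DoU = (2C + 2 + N − H − X) / 2 = (2·6 + 2 + 1 − 11 − 0) / 2 = 2.

2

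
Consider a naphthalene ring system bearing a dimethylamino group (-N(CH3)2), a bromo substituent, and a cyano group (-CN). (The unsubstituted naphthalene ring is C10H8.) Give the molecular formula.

C13H11BrN2

Atom tally by fragment:
  naphthalene ring system core → C:10 H:8
  (− 3 ring H displaced by substituents)
  + N(CH3)2 → N:1 C:2 H:6
  + Br → Br:1
  + CN → C:1 N:1
Element totals:
  C: 13
  H: 11
  Br: 1
  N: 2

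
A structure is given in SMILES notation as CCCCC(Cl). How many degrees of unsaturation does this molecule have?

Atom tally by fragment:
  CH3 → C:1 H:3
  CH2 → C:1 H:2
  CH2 → C:1 H:2
  CH2 → C:1 H:2
  CH2Cl → C:1 H:2 Cl:1
Element totals:
  C: 5
  H: 11
  Cl: 1
Molecular formula: C5H11Cl.
DoU = (2C + 2 + N − H − X) / 2 = (2·5 + 2 + 0 − 11 − 1) / 2 = 0.

0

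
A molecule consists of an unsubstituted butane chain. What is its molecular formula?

Atom tally by fragment:
  CH3 → C:1 H:3
  CH2 → C:1 H:2
  CH2 → C:1 H:2
  CH3 → C:1 H:3
Element totals:
  C: 4
  H: 10

C4H10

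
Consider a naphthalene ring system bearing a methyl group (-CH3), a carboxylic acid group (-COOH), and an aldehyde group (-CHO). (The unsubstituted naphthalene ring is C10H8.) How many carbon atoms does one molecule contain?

Atom tally by fragment:
  naphthalene ring system core → C:10 H:8
  (− 3 ring H displaced by substituents)
  + CH3 → C:1 H:3
  + COOH → C:1 H:1 O:2
  + CHO → C:1 H:1 O:1
Element totals:
  C: 13
  H: 10
  O: 3

13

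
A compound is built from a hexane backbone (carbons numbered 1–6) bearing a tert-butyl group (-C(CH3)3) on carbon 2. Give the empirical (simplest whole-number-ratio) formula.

Atom tally by fragment:
  CH3 → C:1 H:3
  CH(C(CH3)3) → C:5 H:10
  CH2 → C:1 H:2
  CH2 → C:1 H:2
  CH2 → C:1 H:2
  CH3 → C:1 H:3
Element totals:
  C: 10
  H: 22
Molecular formula: C10H22.
gcd of subscripts = 2; dividing each by 2:
  C: 10/2 = 5
  H: 22/2 = 11

C5H11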